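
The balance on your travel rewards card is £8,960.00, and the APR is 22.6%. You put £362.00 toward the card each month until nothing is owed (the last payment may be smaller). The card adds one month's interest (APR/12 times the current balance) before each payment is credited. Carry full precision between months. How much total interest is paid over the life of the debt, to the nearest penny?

£3,218.09

Monthly rate r = 22.6%/12 = 1.88333% = 0.0188333.
Payoff takes n = ⌈−ln(1 − rB₀/P)/ln(1+r)⌉ = ⌈33.639⌉ = 34 payments; the last is £232.09.
Total paid = 33·£362.00 + £232.09 = £12,178.09.
Total interest = total paid − principal = £12,178.09 − £8,960.00 = £3,218.09.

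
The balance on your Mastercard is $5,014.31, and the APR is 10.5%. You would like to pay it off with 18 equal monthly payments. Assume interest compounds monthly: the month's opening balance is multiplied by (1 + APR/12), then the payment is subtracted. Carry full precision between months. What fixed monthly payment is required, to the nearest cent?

Monthly rate r = 10.5%/12 = 0.875% = 0.00875.
Level-payment amortization: P = B₀·r / (1 − (1+r)^(−n)) = 5014.31·0.00875 / (1 − 1.00875^(−18)).
Denominator 1 − (1+r)^(−18) = 0.145137747.
P = 43.8752 / 0.145137747 ≈ 302.30.

$302.30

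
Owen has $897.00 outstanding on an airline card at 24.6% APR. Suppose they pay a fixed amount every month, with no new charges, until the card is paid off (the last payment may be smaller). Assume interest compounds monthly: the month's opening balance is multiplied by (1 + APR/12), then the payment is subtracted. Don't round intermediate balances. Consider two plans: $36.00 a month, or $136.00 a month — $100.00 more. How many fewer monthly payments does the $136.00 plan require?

28 fewer payments

Monthly rate r = 24.6%/12 = 2.05% = 0.0205.
At $36.00/mo: n = ⌈−ln(1 − rB₀/P)/ln(1+r)⌉ = 36 payments (last $8.44); total interest = total paid − $897.00 = $371.44.
At $136.00/mo: 8 payments (last $21.76); total interest $76.76.
Payments saved = 36 − 8 = 28.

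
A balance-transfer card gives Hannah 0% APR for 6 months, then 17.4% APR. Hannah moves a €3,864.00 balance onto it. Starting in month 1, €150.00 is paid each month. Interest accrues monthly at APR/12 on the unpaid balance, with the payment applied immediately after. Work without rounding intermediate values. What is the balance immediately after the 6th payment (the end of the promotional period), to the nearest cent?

Promo months 1–6 at r₀ = 0%/12 = 0; months 7+ at r₁ = 17.4%/12 = 0.0145.
After month 6 (no interest yet): B = €3,864.00 − 6·€150.00 = €2,964.00.

€2,964.00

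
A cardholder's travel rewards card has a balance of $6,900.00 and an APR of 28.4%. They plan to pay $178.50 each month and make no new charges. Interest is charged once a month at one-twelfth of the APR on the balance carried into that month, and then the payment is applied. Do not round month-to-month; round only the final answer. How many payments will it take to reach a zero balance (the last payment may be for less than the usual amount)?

106 months

Monthly rate r = 28.4%/12 = 2.36667% = 0.0236667.
Recurrence: B ← B·(1+r) − $178.50.
Month 1: interest $163.30; balance after payment $6,884.80.
Month 2: interest $162.94; balance after payment $6,869.24.
Closed form: n = −ln(1 − rB₀/P)/ln(1+r) = −ln(0.085154)/ln(1.02367) ≈ 105.310, so the balance reaches zero during payment 106.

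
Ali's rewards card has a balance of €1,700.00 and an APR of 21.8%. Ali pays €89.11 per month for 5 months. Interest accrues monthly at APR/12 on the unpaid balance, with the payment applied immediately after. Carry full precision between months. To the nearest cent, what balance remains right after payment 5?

€1,398.09

Monthly rate r = 21.8%/12 = 1.81667% = 0.0181667.
Each month: B ← B·(1+r) − €89.11.
Month 1: interest €30.88; balance after payment €1,641.77.
Month 2: interest €29.83; balance after payment €1,582.49.
Month 3: interest €28.75; balance after payment €1,522.13.
Month 4: interest €27.65; balance after payment €1,460.67.
Month 5: interest €26.54; balance after payment €1,398.09.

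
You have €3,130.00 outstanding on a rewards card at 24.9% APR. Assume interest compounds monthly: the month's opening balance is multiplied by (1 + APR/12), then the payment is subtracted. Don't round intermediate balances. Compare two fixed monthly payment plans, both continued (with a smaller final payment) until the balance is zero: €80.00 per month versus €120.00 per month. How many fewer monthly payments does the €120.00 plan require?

44 fewer payments

Monthly rate r = 24.9%/12 = 2.075% = 0.02075.
At €80.00/mo: n = ⌈−ln(1 − rB₀/P)/ln(1+r)⌉ = 82 payments (last €27.19); total interest = total paid − €3,130.00 = €3,377.19.
At €120.00/mo: 38 payments (last €112.90); total interest €1,422.90.
Payments saved = 82 − 38 = 44.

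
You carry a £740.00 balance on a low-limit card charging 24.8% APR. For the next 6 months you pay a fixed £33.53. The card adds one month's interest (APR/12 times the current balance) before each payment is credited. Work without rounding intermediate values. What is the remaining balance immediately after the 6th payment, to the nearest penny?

£624.77

Monthly rate r = 24.8%/12 = 2.06667% = 0.0206667.
Each month: B ← B·(1+r) − £33.53.
Month 1: interest £15.29; balance after payment £721.76.
Month 2: interest £14.92; balance after payment £703.15.
Month 3: interest £14.53; balance after payment £684.15.
Month 4: interest £14.14; balance after payment £664.76.
Month 5: interest £13.74; balance after payment £644.97.
Month 6: interest £13.33; balance after payment £624.77.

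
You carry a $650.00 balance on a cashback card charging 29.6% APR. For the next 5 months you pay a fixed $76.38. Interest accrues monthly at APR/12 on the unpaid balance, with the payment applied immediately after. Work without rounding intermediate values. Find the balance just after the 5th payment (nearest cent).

Monthly rate r = 29.6%/12 = 2.46667% = 0.0246667.
Each month: B ← B·(1+r) − $76.38.
Month 1: interest $16.03; balance after payment $589.65.
Month 2: interest $14.54; balance after payment $527.82.
Month 3: interest $13.02; balance after payment $464.46.
Month 4: interest $11.46; balance after payment $399.53.
Month 5: interest $9.86; balance after payment $333.01.

$333.01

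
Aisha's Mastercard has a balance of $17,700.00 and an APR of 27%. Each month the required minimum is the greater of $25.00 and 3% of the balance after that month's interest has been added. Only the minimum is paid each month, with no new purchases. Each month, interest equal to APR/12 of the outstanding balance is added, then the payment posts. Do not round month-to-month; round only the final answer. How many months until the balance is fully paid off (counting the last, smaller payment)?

Monthly rate r = 27%/12 = 2.25% = 0.0225.
While 3% of the post-interest balance exceeds $25.00, each month B ← (B·(1+r))·(1 − 0.03), i.e. B shrinks by the factor (1+r)·0.97 = 0.99182.
This holds for months 1–375. Entering month 376 the balance is $814.92; 3% of the post-interest balance is now below $25.00, so the flat $25.00 minimum applies from here.
From month 376 a fixed $25.00 at rate r clears $814.92 in 60 more payments. Total: 375 + 60 = 435 months.

435 months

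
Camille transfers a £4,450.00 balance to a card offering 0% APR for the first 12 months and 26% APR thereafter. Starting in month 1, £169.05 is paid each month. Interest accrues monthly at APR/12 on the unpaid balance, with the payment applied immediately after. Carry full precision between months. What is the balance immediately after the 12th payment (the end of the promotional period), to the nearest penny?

Promo months 1–12 at r₀ = 0%/12 = 0; months 13+ at r₁ = 26%/12 = 0.0216667.
After month 12 (no interest yet): B = £4,450.00 − 12·£169.05 = £2,421.40.

£2,421.40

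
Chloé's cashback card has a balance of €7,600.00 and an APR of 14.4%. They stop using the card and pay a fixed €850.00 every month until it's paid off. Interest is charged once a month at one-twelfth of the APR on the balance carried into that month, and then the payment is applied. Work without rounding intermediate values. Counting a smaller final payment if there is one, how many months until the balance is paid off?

10 payments

Monthly rate r = 14.4%/12 = 1.2% = 0.012.
Recurrence: B ← B·(1+r) − €850.00.
Month 1: interest €91.20; balance after payment €6,841.20.
Month 2: interest €82.09; balance after payment €6,073.29.
Closed form: n = −ln(1 − rB₀/P)/ln(1+r) = −ln(0.89271)/ln(1.012) ≈ 9.515, so the balance reaches zero during payment 10.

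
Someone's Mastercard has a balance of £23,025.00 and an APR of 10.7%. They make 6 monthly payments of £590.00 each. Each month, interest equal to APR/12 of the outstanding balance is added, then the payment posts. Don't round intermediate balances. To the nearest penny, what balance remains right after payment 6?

£20,664.77

Monthly rate r = 10.7%/12 = 0.891667% = 0.00891667.
Each month: B ← B·(1+r) − £590.00.
Month 1: interest £205.31; balance after payment £22,640.31.
Month 2: interest £201.88; balance after payment £22,252.18.
Month 3: interest £198.42; balance after payment £21,860.60.
Month 4: interest £194.92; balance after payment £21,465.52.
Month 5: interest £191.40; balance after payment £21,066.92.
Month 6: interest £187.85; balance after payment £20,664.77.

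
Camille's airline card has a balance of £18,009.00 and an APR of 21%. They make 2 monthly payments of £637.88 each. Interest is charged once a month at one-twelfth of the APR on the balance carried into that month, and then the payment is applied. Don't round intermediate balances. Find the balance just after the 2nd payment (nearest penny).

£17,357.91

Monthly rate r = 21%/12 = 1.75% = 0.0175.
Each month: B ← B·(1+r) − £637.88.
Month 1: interest £315.16; balance after payment £17,686.28.
Month 2: interest £309.51; balance after payment £17,357.91.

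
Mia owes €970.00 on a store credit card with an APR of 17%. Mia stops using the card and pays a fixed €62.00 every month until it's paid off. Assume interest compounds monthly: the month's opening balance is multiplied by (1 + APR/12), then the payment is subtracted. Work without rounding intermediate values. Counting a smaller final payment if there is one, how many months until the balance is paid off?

Monthly rate r = 17%/12 = 1.41667% = 0.0141667.
Recurrence: B ← B·(1+r) − €62.00.
Month 1: interest €13.74; balance after payment €921.74.
Month 2: interest €13.06; balance after payment €872.80.
Closed form: n = −ln(1 − rB₀/P)/ln(1+r) = −ln(0.77836)/ln(1.01417) ≈ 17.812, so the balance reaches zero during payment 18.

18 months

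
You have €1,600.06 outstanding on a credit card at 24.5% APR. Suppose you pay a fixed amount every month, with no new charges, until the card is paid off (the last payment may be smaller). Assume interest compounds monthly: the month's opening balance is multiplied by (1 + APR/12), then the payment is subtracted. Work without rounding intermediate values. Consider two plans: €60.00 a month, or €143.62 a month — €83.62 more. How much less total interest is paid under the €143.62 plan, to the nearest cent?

€500.15

Monthly rate r = 24.5%/12 = 2.04167% = 0.0204167.
At €60.00/mo: n = ⌈−ln(1 − rB₀/P)/ln(1+r)⌉ = 39 payments (last €54.27); total interest = total paid − €1,600.06 = €734.21.
At €143.62/mo: 13 payments (last €110.68); total interest €234.06.
Interest saved = €734.21 − €234.06 = €500.15.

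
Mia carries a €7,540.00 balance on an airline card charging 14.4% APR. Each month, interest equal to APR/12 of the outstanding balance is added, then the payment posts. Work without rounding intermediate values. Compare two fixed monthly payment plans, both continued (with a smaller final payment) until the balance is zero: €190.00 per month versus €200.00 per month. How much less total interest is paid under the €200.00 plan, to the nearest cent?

€203.13

Monthly rate r = 14.4%/12 = 1.2% = 0.012.
At €190.00/mo: n = ⌈−ln(1 − rB₀/P)/ln(1+r)⌉ = 55 payments (last €40.37); total interest = total paid − €7,540.00 = €2,760.37.
At €200.00/mo: 51 payments (last €97.24); total interest €2,557.24.
Interest saved = €2,760.37 − €2,557.24 = €203.13.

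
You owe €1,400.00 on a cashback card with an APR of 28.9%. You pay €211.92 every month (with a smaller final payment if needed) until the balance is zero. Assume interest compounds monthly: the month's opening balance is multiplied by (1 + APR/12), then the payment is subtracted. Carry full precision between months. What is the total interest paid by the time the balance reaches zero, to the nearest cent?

Monthly rate r = 28.9%/12 = 2.40833% = 0.0240833.
Payoff takes n = ⌈−ln(1 − rB₀/P)/ln(1+r)⌉ = ⌈7.281⌉ = 8 payments; the last is €60.16.
Total paid = 7·€211.92 + €60.16 = €1,543.60.
Total interest = total paid − principal = €1,543.60 − €1,400.00 = €143.60.

€143.60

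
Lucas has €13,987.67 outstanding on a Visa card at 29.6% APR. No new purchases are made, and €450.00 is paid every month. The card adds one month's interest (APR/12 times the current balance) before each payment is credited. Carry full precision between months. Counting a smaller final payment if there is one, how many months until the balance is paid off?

60 months

Monthly rate r = 29.6%/12 = 2.46667% = 0.0246667.
Recurrence: B ← B·(1+r) − €450.00.
Month 1: interest €345.03; balance after payment €13,882.70.
Month 2: interest €342.44; balance after payment €13,775.14.
Closed form: n = −ln(1 − rB₀/P)/ln(1+r) = −ln(0.23327)/ln(1.02467) ≈ 59.734, so the balance reaches zero during payment 60.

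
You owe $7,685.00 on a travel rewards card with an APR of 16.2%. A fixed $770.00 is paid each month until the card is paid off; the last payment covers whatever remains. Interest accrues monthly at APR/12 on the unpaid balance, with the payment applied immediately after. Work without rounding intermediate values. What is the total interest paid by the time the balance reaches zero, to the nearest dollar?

Monthly rate r = 16.2%/12 = 1.35% = 0.0135.
Payoff takes n = ⌈−ln(1 − rB₀/P)/ln(1+r)⌉ = ⌈10.792⌉ = 11 payments; the last is $610.94.
Total paid = 10·$770.00 + $610.94 = $8,310.94.
Total interest = total paid − principal = $8,310.94 − $7,685.00 = $625.94.

$626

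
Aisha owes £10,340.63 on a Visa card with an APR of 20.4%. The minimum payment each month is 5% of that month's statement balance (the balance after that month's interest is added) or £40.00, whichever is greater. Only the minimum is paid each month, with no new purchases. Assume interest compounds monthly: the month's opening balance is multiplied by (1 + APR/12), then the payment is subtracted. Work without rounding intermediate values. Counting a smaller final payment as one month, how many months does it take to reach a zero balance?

Monthly rate r = 20.4%/12 = 1.7% = 0.017.
While 5% of the post-interest balance exceeds £40.00, each month B ← (B·(1+r))·(1 − 0.05), i.e. B shrinks by the factor (1+r)·0.95 = 0.96615.
This holds for months 1–75. Entering month 76 the balance is £781.43; 5% of the post-interest balance is now below £40.00, so the flat £40.00 minimum applies from here.
From month 76 a fixed £40.00 at rate r clears £781.43 in 24 more payments. Total: 75 + 24 = 99 months.

99 months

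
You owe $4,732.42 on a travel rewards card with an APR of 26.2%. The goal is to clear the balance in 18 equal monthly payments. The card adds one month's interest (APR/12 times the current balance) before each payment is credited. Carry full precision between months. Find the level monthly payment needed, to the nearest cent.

$320.77

Monthly rate r = 26.2%/12 = 2.18333% = 0.0218333.
Level-payment amortization: P = B₀·r / (1 − (1+r)^(−n)) = 4732.42·0.0218333 / (1 − 1.02183^(−18)).
Denominator 1 − (1+r)^(−18) = 0.322110641.
P = 103.325 / 0.322110641 ≈ 320.77.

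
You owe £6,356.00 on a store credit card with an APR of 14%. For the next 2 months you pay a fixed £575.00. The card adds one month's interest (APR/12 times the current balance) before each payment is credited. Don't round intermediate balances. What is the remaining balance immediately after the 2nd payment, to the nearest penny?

£5,348.46

Monthly rate r = 14%/12 = 1.16667% = 0.0116667.
Each month: B ← B·(1+r) − £575.00.
Month 1: interest £74.15; balance after payment £5,855.15.
Month 2: interest £68.31; balance after payment £5,348.46.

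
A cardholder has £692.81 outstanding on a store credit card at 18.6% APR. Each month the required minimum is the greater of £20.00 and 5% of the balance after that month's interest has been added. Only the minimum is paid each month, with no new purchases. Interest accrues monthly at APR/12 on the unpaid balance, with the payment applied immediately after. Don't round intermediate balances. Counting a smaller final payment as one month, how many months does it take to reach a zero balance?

Monthly rate r = 18.6%/12 = 1.55% = 0.0155.
While 5% of the post-interest balance exceeds £20.00, each month B ← (B·(1+r))·(1 − 0.05), i.e. B shrinks by the factor (1+r)·0.95 = 0.96473.
This holds for months 1–16. Entering month 17 the balance is £390.01; 5% of the post-interest balance is now below £20.00, so the flat £20.00 minimum applies from here.
From month 17 a fixed £20.00 at rate r clears £390.01 in 24 more payments. Total: 16 + 24 = 40 months.

40 months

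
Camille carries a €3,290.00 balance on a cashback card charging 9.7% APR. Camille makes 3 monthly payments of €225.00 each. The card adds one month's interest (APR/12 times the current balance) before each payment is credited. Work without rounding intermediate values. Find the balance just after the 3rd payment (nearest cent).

€2,689.96

Monthly rate r = 9.7%/12 = 0.808333% = 0.00808333.
Each month: B ← B·(1+r) − €225.00.
Month 1: interest €26.59; balance after payment €3,091.59.
Month 2: interest €24.99; balance after payment €2,891.58.
Month 3: interest €23.37; balance after payment €2,689.96.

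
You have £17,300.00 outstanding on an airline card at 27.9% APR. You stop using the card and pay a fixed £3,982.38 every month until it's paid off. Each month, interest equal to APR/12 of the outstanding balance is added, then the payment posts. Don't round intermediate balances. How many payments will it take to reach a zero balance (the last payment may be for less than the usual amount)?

5 months

Monthly rate r = 27.9%/12 = 2.325% = 0.02325.
Recurrence: B ← B·(1+r) − £3,982.38.
Month 1: interest £402.23; balance after payment £13,719.84.
Month 2: interest £318.99; balance after payment £10,056.45.
Month 3: interest £233.81; balance after payment £6,307.88.
Month 4: interest £146.66; balance after payment £2,472.16.
Month 5: interest £57.48; balance after payment £0.00.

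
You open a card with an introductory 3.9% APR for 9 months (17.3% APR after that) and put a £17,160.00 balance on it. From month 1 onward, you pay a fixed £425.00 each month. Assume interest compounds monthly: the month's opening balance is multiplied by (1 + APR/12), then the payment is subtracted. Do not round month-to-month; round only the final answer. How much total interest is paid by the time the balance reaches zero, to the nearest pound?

Promo months 1–9 at r₀ = 3.9%/12 = 0.00325; months 10+ at r₁ = 17.3%/12 = 0.0144167.
After month 9: iterate B ← B·(1+r₀) − £425.00 for 9 months → £13,793.40.
Then at r₁ with £425.00/mo: n₂ = −ln(1 − r₁·B/P)/ln(1+r₁) ≈ 44.08 → 45 more payments.
Total paid = 53·£425.00 + £33.11 = £22,558.11; interest = £22,558.11 − £17,160.00 = £5,398.11.

£5,398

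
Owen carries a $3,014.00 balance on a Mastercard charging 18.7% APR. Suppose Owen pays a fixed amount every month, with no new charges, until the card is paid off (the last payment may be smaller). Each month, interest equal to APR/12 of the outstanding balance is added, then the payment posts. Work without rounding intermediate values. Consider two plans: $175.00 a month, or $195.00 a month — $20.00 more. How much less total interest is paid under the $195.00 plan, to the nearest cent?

$61.58

Monthly rate r = 18.7%/12 = 1.55833% = 0.0155833.
At $175.00/mo: n = ⌈−ln(1 − rB₀/P)/ln(1+r)⌉ = 21 payments (last $36.94); total interest = total paid − $3,014.00 = $522.94.
At $195.00/mo: 18 payments (last $160.36); total interest $461.36.
Interest saved = $522.94 − $461.36 = $61.58.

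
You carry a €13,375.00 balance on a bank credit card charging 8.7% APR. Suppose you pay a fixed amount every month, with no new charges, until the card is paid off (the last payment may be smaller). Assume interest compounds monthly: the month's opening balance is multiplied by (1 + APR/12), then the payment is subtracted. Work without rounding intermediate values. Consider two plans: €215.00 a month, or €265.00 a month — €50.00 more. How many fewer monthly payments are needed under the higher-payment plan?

Monthly rate r = 8.7%/12 = 0.725% = 0.00725.
At €215.00/mo: n = ⌈−ln(1 − rB₀/P)/ln(1+r)⌉ = 84 payments (last €3.27); total interest = total paid − €13,375.00 = €4,473.27.
At €265.00/mo: 64 payments (last €17.58); total interest €3,337.58.
Payments saved = 84 − 64 = 20.

20 fewer payments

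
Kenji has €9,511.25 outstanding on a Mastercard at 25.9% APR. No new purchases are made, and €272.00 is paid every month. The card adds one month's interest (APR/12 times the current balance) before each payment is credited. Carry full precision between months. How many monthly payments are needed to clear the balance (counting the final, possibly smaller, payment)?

66 payments

Monthly rate r = 25.9%/12 = 2.15833% = 0.0215833.
Recurrence: B ← B·(1+r) − €272.00.
Month 1: interest €205.28; balance after payment €9,444.53.
Month 2: interest €203.84; balance after payment €9,376.38.
Closed form: n = −ln(1 − rB₀/P)/ln(1+r) = −ln(0.24528)/ln(1.02158) ≈ 65.814, so the balance reaches zero during payment 66.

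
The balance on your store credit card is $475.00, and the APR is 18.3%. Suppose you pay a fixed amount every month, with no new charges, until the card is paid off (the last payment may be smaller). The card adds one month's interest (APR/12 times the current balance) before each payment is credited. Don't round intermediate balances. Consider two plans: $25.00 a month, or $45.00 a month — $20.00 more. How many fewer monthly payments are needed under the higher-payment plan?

Monthly rate r = 18.3%/12 = 1.525% = 0.01525.
At $25.00/mo: n = ⌈−ln(1 − rB₀/P)/ln(1+r)⌉ = 23 payments (last $15.19); total interest = total paid − $475.00 = $90.19.
At $45.00/mo: 12 payments (last $26.92); total interest $46.92.
Payments saved = 23 − 12 = 11.

11 fewer payments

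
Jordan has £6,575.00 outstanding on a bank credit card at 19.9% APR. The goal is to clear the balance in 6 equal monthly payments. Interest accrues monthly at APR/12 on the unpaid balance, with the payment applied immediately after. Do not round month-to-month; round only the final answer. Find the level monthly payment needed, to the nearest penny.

£1,160.31

Monthly rate r = 19.9%/12 = 1.65833% = 0.0165833.
Level-payment amortization: P = B₀·r / (1 − (1+r)^(−n)) = 6575.00·0.0165833 / (1 − 1.01658^(−6)).
Denominator 1 − (1+r)^(−6) = 0.0939710214.
P = 109.035 / 0.0939710214 ≈ 1160.31.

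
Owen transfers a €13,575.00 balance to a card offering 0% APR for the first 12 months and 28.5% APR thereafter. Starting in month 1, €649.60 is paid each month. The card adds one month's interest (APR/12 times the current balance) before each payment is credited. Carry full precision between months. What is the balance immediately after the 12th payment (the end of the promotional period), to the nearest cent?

Promo months 1–12 at r₀ = 0%/12 = 0; months 13+ at r₁ = 28.5%/12 = 0.02375.
After month 12 (no interest yet): B = €13,575.00 − 12·€649.60 = €5,779.80.

€5,779.80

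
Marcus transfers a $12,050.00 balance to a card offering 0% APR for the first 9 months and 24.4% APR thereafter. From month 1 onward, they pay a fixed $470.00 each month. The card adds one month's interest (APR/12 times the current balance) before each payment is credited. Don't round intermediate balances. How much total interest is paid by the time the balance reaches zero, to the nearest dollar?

$1,823

Promo months 1–9 at r₀ = 0%/12 = 0; months 10+ at r₁ = 24.4%/12 = 0.0203333.
After month 9 (no interest yet): B = $12,050.00 − 9·$470.00 = $7,820.00.
Then at r₁ with $470.00/mo: n₂ = −ln(1 − r₁·B/P)/ln(1+r₁) ≈ 20.52 → 21 more payments.
Total paid = 29·$470.00 + $243.40 = $13,873.40; interest = $13,873.40 − $12,050.00 = $1,823.40.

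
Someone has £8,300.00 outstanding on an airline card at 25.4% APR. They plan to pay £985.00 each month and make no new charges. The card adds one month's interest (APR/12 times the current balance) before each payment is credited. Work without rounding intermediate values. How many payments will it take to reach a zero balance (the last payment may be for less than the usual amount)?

Monthly rate r = 25.4%/12 = 2.11667% = 0.0211667.
Recurrence: B ← B·(1+r) − £985.00.
Month 1: interest £175.68; balance after payment £7,490.68.
Month 2: interest £158.55; balance after payment £6,664.24.
Closed form: n = −ln(1 − rB₀/P)/ln(1+r) = −ln(0.82164)/ln(1.02117) ≈ 9.379, so the balance reaches zero during payment 10.

10 months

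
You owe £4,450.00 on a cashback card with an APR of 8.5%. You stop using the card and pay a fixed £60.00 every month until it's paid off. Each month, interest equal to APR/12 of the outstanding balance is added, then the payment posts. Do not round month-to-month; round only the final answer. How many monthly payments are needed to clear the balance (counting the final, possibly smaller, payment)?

Monthly rate r = 8.5%/12 = 0.708333% = 0.00708333.
Recurrence: B ← B·(1+r) − £60.00.
Month 1: interest £31.52; balance after payment £4,421.52.
Month 2: interest £31.32; balance after payment £4,392.84.
Closed form: n = −ln(1 − rB₀/P)/ln(1+r) = −ln(0.47465)/ln(1.00708) ≈ 105.573, so the balance reaches zero during payment 106.

106 payments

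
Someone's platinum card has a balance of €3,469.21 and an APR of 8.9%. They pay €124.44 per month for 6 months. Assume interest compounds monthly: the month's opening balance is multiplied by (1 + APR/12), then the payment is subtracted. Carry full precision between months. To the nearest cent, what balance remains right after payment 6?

€2,865.86

Monthly rate r = 8.9%/12 = 0.741667% = 0.00741667.
Each month: B ← B·(1+r) − €124.44.
Month 1: interest €25.73; balance after payment €3,370.50.
Month 2: interest €25.00; balance after payment €3,271.06.
Month 3: interest €24.26; balance after payment €3,170.88.
Month 4: interest €23.52; balance after payment €3,069.96.
Month 5: interest €22.77; balance after payment €2,968.28.
Month 6: interest €22.01; balance after payment €2,865.86.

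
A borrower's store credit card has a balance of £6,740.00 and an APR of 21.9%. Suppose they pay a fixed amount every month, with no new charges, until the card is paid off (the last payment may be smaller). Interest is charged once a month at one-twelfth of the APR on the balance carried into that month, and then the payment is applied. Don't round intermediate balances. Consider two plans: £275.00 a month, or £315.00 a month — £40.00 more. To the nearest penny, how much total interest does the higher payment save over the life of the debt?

£392.13

Monthly rate r = 21.9%/12 = 1.825% = 0.01825.
At £275.00/mo: n = ⌈−ln(1 − rB₀/P)/ln(1+r)⌉ = 33 payments (last £216.16); total interest = total paid − £6,740.00 = £2,276.16.
At £315.00/mo: 28 payments (last £119.03); total interest £1,884.03.
Interest saved = £2,276.16 − £1,884.03 = £392.13.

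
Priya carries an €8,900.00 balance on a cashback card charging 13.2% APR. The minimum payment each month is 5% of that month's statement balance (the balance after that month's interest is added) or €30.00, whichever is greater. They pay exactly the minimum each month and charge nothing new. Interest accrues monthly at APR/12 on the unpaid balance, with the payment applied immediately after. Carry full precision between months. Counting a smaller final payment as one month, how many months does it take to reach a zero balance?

90 months

Monthly rate r = 13.2%/12 = 1.1% = 0.011.
While 5% of the post-interest balance exceeds €30.00, each month B ← (B·(1+r))·(1 − 0.05), i.e. B shrinks by the factor (1+r)·0.95 = 0.96045.
This holds for months 1–68. Entering month 69 the balance is €572.37; 5% of the post-interest balance is now below €30.00, so the flat €30.00 minimum applies from here.
From month 69 a fixed €30.00 at rate r clears €572.37 in 22 more payments. Total: 68 + 22 = 90 months.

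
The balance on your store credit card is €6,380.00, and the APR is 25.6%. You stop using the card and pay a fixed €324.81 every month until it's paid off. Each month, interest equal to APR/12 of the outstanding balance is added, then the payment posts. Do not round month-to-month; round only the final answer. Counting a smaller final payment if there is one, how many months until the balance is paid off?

Monthly rate r = 25.6%/12 = 2.13333% = 0.0213333.
Recurrence: B ← B·(1+r) − €324.81.
Month 1: interest €136.11; balance after payment €6,191.30.
Month 2: interest €132.08; balance after payment €5,998.57.
Closed form: n = −ln(1 − rB₀/P)/ln(1+r) = −ln(0.58097)/ln(1.02133) ≈ 25.727, so the balance reaches zero during payment 26.

26 months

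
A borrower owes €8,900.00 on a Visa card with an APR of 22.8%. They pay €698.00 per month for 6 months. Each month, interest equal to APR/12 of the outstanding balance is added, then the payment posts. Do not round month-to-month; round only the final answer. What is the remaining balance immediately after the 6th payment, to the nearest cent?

Monthly rate r = 22.8%/12 = 1.9% = 0.019.
Each month: B ← B·(1+r) − €698.00.
Month 1: interest €169.10; balance after payment €8,371.10.
Month 2: interest €159.05; balance after payment €7,832.15.
Month 3: interest €148.81; balance after payment €7,282.96.
Month 4: interest €138.38; balance after payment €6,723.34.
Month 5: interest €127.74; balance after payment €6,153.08.
Month 6: interest €116.91; balance after payment €5,571.99.

€5,571.99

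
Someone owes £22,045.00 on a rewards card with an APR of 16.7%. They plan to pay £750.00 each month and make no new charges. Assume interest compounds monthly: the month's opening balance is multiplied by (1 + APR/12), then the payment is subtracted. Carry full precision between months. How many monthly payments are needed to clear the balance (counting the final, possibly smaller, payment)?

39 months

Monthly rate r = 16.7%/12 = 1.39167% = 0.0139167.
Recurrence: B ← B·(1+r) − £750.00.
Month 1: interest £306.79; balance after payment £21,601.79.
Month 2: interest £300.62; balance after payment £21,152.42.
Closed form: n = −ln(1 − rB₀/P)/ln(1+r) = −ln(0.59094)/ln(1.01392) ≈ 38.061, so the balance reaches zero during payment 39.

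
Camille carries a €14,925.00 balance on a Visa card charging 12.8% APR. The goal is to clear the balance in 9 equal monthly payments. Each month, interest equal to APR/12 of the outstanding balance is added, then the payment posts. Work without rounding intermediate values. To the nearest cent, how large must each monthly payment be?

Monthly rate r = 12.8%/12 = 1.06667% = 0.0106667.
Level-payment amortization: P = B₀·r / (1 − (1+r)^(−n)) = 14925.00·0.0106667 / (1 − 1.01067^(−9)).
Denominator 1 − (1+r)^(−9) = 0.0910740143.
P = 159.2 / 0.0910740143 ≈ 1748.03.

€1,748.03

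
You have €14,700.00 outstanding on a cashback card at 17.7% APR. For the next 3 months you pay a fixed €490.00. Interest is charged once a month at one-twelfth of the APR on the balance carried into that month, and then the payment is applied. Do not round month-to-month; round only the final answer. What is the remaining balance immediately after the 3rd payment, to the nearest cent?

€13,868.33

Monthly rate r = 17.7%/12 = 1.475% = 0.01475.
Each month: B ← B·(1+r) − €490.00.
Month 1: interest €216.82; balance after payment €14,426.83.
Month 2: interest €212.80; balance after payment €14,149.62.
Month 3: interest €208.71; balance after payment €13,868.33.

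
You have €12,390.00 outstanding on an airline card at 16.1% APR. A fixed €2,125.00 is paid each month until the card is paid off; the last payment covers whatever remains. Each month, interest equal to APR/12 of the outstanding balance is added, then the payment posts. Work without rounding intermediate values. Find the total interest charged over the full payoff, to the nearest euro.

Monthly rate r = 16.1%/12 = 1.34167% = 0.0134167.
Payoff takes n = ⌈−ln(1 − rB₀/P)/ln(1+r)⌉ = ⌈6.112⌉ = 7 payments; the last is €239.24.
Total paid = 6·€2,125.00 + €239.24 = €12,989.24.
Total interest = total paid − principal = €12,989.24 − €12,390.00 = €599.24.

€599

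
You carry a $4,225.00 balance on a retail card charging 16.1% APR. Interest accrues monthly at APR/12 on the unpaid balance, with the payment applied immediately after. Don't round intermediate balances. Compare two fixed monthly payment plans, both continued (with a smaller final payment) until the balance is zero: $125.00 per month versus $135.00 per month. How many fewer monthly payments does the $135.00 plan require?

5 fewer payments

Monthly rate r = 16.1%/12 = 1.34167% = 0.0134167.
At $125.00/mo: n = ⌈−ln(1 − rB₀/P)/ln(1+r)⌉ = 46 payments (last $41.97); total interest = total paid − $4,225.00 = $1,441.97.
At $135.00/mo: 41 payments (last $116.02); total interest $1,291.02.
Payments saved = 46 − 41 = 5.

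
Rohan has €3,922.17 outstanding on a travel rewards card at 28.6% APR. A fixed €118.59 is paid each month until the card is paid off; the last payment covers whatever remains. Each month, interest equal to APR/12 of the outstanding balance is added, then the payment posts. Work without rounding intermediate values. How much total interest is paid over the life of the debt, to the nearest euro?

Monthly rate r = 28.6%/12 = 2.38333% = 0.0238333.
Payoff takes n = ⌈−ln(1 − rB₀/P)/ln(1+r)⌉ = ⌈65.906⌉ = 66 payments; the last is €107.60.
Total paid = 65·€118.59 + €107.60 = €7,815.95.
Total interest = total paid − principal = €7,815.95 − €3,922.17 = €3,893.78.

€3,894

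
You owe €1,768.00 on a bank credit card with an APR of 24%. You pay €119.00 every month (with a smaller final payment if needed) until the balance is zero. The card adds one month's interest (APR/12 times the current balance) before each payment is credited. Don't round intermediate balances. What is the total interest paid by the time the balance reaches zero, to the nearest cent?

€351.07

Monthly rate r = 24%/12 = 2% = 0.02.
Payoff takes n = ⌈−ln(1 − rB₀/P)/ln(1+r)⌉ = ⌈17.806⌉ = 18 payments; the last is €96.07.
Total paid = 17·€119.00 + €96.07 = €2,119.07.
Total interest = total paid − principal = €2,119.07 − €1,768.00 = €351.07.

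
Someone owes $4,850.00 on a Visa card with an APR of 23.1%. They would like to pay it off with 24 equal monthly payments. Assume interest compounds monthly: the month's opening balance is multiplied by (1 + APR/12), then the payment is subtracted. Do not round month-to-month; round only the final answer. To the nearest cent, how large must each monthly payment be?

Monthly rate r = 23.1%/12 = 1.925% = 0.01925.
Level-payment amortization: P = B₀·r / (1 − (1+r)^(−n)) = 4850.00·0.01925 / (1 − 1.01925^(−24)).
Denominator 1 − (1+r)^(−24) = 0.367205469.
P = 93.3625 / 0.367205469 ≈ 254.25.

$254.25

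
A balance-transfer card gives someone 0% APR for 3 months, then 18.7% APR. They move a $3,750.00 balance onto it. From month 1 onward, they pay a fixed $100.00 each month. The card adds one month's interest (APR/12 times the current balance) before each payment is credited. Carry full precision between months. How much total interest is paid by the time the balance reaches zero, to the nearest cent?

Promo months 1–3 at r₀ = 0%/12 = 0; months 4+ at r₁ = 18.7%/12 = 0.0155833.
After month 3 (no interest yet): B = $3,750.00 − 3·$100.00 = $3,450.00.
Then at r₁ with $100.00/mo: n₂ = −ln(1 − r₁·B/P)/ln(1+r₁) ≈ 49.88 → 50 more payments.
Total paid = 52·$100.00 + $88.57 = $5,288.57; interest = $5,288.57 − $3,750.00 = $1,538.57.

$1,538.57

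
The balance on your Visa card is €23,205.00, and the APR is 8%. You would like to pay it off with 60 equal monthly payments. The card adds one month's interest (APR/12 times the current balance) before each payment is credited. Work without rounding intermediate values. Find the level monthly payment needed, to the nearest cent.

€470.51

Monthly rate r = 8%/12 = 0.666667% = 0.00666667.
Level-payment amortization: P = B₀·r / (1 − (1+r)^(−n)) = 23205.00·0.00666667 / (1 − 1.00667^(−60)).
Denominator 1 − (1+r)^(−60) = 0.328789556.
P = 154.7 / 0.328789556 ≈ 470.51.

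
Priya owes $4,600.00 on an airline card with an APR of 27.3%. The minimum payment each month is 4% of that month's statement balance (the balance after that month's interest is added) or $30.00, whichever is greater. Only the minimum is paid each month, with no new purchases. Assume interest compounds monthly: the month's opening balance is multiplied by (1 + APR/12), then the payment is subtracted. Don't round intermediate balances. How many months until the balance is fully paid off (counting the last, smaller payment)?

Monthly rate r = 27.3%/12 = 2.275% = 0.02275.
While 4% of the post-interest balance exceeds $30.00, each month B ← (B·(1+r))·(1 − 0.04), i.e. B shrinks by the factor (1+r)·0.96 = 0.98184.
This holds for months 1–101. Entering month 102 the balance is $722.55; 4% of the post-interest balance is now below $30.00, so the flat $30.00 minimum applies from here.
From month 102 a fixed $30.00 at rate r clears $722.55 in 36 more payments. Total: 101 + 36 = 137 months.

137 months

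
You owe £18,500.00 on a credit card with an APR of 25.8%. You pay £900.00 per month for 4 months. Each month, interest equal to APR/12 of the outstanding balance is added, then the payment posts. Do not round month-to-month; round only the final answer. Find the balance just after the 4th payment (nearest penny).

Monthly rate r = 25.8%/12 = 2.15% = 0.0215.
Each month: B ← B·(1+r) − £900.00.
Month 1: interest £397.75; balance after payment £17,997.75.
Month 2: interest £386.95; balance after payment £17,484.70.
Month 3: interest £375.92; balance after payment £16,960.62.
Month 4: interest £364.65; balance after payment £16,425.28.

£16,425.28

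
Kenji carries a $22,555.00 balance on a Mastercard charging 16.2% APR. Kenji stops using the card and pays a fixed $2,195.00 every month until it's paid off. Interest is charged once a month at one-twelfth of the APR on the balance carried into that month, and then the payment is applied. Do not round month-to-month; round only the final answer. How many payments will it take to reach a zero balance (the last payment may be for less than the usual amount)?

Monthly rate r = 16.2%/12 = 1.35% = 0.0135.
Recurrence: B ← B·(1+r) − $2,195.00.
Month 1: interest $304.49; balance after payment $20,664.49.
Month 2: interest $278.97; balance after payment $18,748.46.
Closed form: n = −ln(1 − rB₀/P)/ln(1+r) = −ln(0.86128)/ln(1.0135) ≈ 11.136, so the balance reaches zero during payment 12.

12 payments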